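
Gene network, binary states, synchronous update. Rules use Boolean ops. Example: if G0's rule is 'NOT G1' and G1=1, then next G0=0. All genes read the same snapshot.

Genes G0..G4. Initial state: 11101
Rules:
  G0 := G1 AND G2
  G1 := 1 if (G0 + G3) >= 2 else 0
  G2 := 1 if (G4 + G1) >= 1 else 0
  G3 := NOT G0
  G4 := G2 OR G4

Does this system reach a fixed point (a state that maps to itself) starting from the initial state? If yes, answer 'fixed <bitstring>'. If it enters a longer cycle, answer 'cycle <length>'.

Answer: fixed 00111

Derivation:
Step 0: 11101
Step 1: G0=G1&G2=1&1=1 G1=(1+0>=2)=0 G2=(1+1>=1)=1 G3=NOT G0=NOT 1=0 G4=G2|G4=1|1=1 -> 10101
Step 2: G0=G1&G2=0&1=0 G1=(1+0>=2)=0 G2=(1+0>=1)=1 G3=NOT G0=NOT 1=0 G4=G2|G4=1|1=1 -> 00101
Step 3: G0=G1&G2=0&1=0 G1=(0+0>=2)=0 G2=(1+0>=1)=1 G3=NOT G0=NOT 0=1 G4=G2|G4=1|1=1 -> 00111
Step 4: G0=G1&G2=0&1=0 G1=(0+1>=2)=0 G2=(1+0>=1)=1 G3=NOT G0=NOT 0=1 G4=G2|G4=1|1=1 -> 00111
Fixed point reached at step 3: 00111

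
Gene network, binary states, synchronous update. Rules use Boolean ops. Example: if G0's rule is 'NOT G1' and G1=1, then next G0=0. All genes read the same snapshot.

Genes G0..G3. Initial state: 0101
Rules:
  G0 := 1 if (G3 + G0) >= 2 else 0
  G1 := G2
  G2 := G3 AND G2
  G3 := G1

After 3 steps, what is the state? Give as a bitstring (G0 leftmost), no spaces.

Step 1: G0=(1+0>=2)=0 G1=G2=0 G2=G3&G2=1&0=0 G3=G1=1 -> 0001
Step 2: G0=(1+0>=2)=0 G1=G2=0 G2=G3&G2=1&0=0 G3=G1=0 -> 0000
Step 3: G0=(0+0>=2)=0 G1=G2=0 G2=G3&G2=0&0=0 G3=G1=0 -> 0000

0000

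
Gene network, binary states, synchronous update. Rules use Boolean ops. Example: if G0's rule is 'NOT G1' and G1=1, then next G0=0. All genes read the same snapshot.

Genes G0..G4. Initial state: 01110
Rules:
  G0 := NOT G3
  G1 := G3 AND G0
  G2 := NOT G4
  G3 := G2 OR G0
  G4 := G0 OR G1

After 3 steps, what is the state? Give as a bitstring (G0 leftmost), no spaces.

Step 1: G0=NOT G3=NOT 1=0 G1=G3&G0=1&0=0 G2=NOT G4=NOT 0=1 G3=G2|G0=1|0=1 G4=G0|G1=0|1=1 -> 00111
Step 2: G0=NOT G3=NOT 1=0 G1=G3&G0=1&0=0 G2=NOT G4=NOT 1=0 G3=G2|G0=1|0=1 G4=G0|G1=0|0=0 -> 00010
Step 3: G0=NOT G3=NOT 1=0 G1=G3&G0=1&0=0 G2=NOT G4=NOT 0=1 G3=G2|G0=0|0=0 G4=G0|G1=0|0=0 -> 00100

00100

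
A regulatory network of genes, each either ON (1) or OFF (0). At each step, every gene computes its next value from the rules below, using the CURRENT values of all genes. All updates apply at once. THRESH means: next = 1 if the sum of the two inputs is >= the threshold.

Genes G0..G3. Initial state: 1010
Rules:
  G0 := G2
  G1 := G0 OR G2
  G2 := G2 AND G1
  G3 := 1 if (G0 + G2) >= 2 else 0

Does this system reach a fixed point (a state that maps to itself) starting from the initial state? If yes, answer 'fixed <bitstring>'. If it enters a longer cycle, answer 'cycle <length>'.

Step 0: 1010
Step 1: G0=G2=1 G1=G0|G2=1|1=1 G2=G2&G1=1&0=0 G3=(1+1>=2)=1 -> 1101
Step 2: G0=G2=0 G1=G0|G2=1|0=1 G2=G2&G1=0&1=0 G3=(1+0>=2)=0 -> 0100
Step 3: G0=G2=0 G1=G0|G2=0|0=0 G2=G2&G1=0&1=0 G3=(0+0>=2)=0 -> 0000
Step 4: G0=G2=0 G1=G0|G2=0|0=0 G2=G2&G1=0&0=0 G3=(0+0>=2)=0 -> 0000
Fixed point reached at step 3: 0000

Answer: fixed 0000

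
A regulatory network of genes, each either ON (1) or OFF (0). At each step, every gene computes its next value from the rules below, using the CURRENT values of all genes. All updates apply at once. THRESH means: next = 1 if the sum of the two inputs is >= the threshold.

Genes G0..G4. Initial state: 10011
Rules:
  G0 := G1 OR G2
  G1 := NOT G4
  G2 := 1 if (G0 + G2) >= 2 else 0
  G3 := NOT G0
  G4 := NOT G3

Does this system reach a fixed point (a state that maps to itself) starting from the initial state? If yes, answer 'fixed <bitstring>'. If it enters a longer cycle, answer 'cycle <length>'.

Step 0: 10011
Step 1: G0=G1|G2=0|0=0 G1=NOT G4=NOT 1=0 G2=(1+0>=2)=0 G3=NOT G0=NOT 1=0 G4=NOT G3=NOT 1=0 -> 00000
Step 2: G0=G1|G2=0|0=0 G1=NOT G4=NOT 0=1 G2=(0+0>=2)=0 G3=NOT G0=NOT 0=1 G4=NOT G3=NOT 0=1 -> 01011
Step 3: G0=G1|G2=1|0=1 G1=NOT G4=NOT 1=0 G2=(0+0>=2)=0 G3=NOT G0=NOT 0=1 G4=NOT G3=NOT 1=0 -> 10010
Step 4: G0=G1|G2=0|0=0 G1=NOT G4=NOT 0=1 G2=(1+0>=2)=0 G3=NOT G0=NOT 1=0 G4=NOT G3=NOT 1=0 -> 01000
Step 5: G0=G1|G2=1|0=1 G1=NOT G4=NOT 0=1 G2=(0+0>=2)=0 G3=NOT G0=NOT 0=1 G4=NOT G3=NOT 0=1 -> 11011
Step 6: G0=G1|G2=1|0=1 G1=NOT G4=NOT 1=0 G2=(1+0>=2)=0 G3=NOT G0=NOT 1=0 G4=NOT G3=NOT 1=0 -> 10000
Step 7: G0=G1|G2=0|0=0 G1=NOT G4=NOT 0=1 G2=(1+0>=2)=0 G3=NOT G0=NOT 1=0 G4=NOT G3=NOT 0=1 -> 01001
Step 8: G0=G1|G2=1|0=1 G1=NOT G4=NOT 1=0 G2=(0+0>=2)=0 G3=NOT G0=NOT 0=1 G4=NOT G3=NOT 0=1 -> 10011
Cycle of length 8 starting at step 0 -> no fixed point

Answer: cycle 8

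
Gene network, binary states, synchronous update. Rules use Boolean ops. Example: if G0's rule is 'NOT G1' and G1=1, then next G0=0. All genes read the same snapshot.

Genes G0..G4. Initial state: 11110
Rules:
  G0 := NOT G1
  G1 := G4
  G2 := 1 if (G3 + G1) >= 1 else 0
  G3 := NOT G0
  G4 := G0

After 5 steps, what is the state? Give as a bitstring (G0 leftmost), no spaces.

Step 1: G0=NOT G1=NOT 1=0 G1=G4=0 G2=(1+1>=1)=1 G3=NOT G0=NOT 1=0 G4=G0=1 -> 00101
Step 2: G0=NOT G1=NOT 0=1 G1=G4=1 G2=(0+0>=1)=0 G3=NOT G0=NOT 0=1 G4=G0=0 -> 11010
Step 3: G0=NOT G1=NOT 1=0 G1=G4=0 G2=(1+1>=1)=1 G3=NOT G0=NOT 1=0 G4=G0=1 -> 00101
Step 4: G0=NOT G1=NOT 0=1 G1=G4=1 G2=(0+0>=1)=0 G3=NOT G0=NOT 0=1 G4=G0=0 -> 11010
Step 5: G0=NOT G1=NOT 1=0 G1=G4=0 G2=(1+1>=1)=1 G3=NOT G0=NOT 1=0 G4=G0=1 -> 00101

00101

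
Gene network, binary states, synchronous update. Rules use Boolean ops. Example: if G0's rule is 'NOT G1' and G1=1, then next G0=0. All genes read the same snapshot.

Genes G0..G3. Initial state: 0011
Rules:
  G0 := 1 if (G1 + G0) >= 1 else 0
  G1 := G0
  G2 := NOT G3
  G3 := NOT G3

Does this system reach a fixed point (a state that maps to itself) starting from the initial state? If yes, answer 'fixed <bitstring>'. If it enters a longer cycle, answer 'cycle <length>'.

Answer: cycle 2

Derivation:
Step 0: 0011
Step 1: G0=(0+0>=1)=0 G1=G0=0 G2=NOT G3=NOT 1=0 G3=NOT G3=NOT 1=0 -> 0000
Step 2: G0=(0+0>=1)=0 G1=G0=0 G2=NOT G3=NOT 0=1 G3=NOT G3=NOT 0=1 -> 0011
Cycle of length 2 starting at step 0 -> no fixed point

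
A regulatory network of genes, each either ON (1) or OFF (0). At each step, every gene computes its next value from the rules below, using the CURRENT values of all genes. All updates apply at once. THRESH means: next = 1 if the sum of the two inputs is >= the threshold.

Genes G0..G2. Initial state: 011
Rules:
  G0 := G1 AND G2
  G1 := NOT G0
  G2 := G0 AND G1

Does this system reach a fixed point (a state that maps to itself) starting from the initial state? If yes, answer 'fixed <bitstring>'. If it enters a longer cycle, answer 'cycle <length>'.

Answer: fixed 010

Derivation:
Step 0: 011
Step 1: G0=G1&G2=1&1=1 G1=NOT G0=NOT 0=1 G2=G0&G1=0&1=0 -> 110
Step 2: G0=G1&G2=1&0=0 G1=NOT G0=NOT 1=0 G2=G0&G1=1&1=1 -> 001
Step 3: G0=G1&G2=0&1=0 G1=NOT G0=NOT 0=1 G2=G0&G1=0&0=0 -> 010
Step 4: G0=G1&G2=1&0=0 G1=NOT G0=NOT 0=1 G2=G0&G1=0&1=0 -> 010
Fixed point reached at step 3: 010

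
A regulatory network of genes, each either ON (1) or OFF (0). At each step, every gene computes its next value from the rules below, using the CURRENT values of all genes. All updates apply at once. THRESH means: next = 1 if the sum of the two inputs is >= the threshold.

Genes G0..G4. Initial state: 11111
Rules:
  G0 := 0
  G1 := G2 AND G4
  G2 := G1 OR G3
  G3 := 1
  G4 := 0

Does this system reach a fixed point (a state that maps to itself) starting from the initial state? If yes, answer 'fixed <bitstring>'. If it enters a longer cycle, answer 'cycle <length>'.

Answer: fixed 00110

Derivation:
Step 0: 11111
Step 1: G0=0(const) G1=G2&G4=1&1=1 G2=G1|G3=1|1=1 G3=1(const) G4=0(const) -> 01110
Step 2: G0=0(const) G1=G2&G4=1&0=0 G2=G1|G3=1|1=1 G3=1(const) G4=0(const) -> 00110
Step 3: G0=0(const) G1=G2&G4=1&0=0 G2=G1|G3=0|1=1 G3=1(const) G4=0(const) -> 00110
Fixed point reached at step 2: 00110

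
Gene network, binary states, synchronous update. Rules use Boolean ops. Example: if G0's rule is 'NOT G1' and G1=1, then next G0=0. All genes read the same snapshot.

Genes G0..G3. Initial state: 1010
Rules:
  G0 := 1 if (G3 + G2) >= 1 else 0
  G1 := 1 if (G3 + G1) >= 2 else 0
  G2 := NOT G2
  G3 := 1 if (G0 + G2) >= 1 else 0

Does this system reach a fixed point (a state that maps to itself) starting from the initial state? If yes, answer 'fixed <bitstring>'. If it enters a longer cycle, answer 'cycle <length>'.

Step 0: 1010
Step 1: G0=(0+1>=1)=1 G1=(0+0>=2)=0 G2=NOT G2=NOT 1=0 G3=(1+1>=1)=1 -> 1001
Step 2: G0=(1+0>=1)=1 G1=(1+0>=2)=0 G2=NOT G2=NOT 0=1 G3=(1+0>=1)=1 -> 1011
Step 3: G0=(1+1>=1)=1 G1=(1+0>=2)=0 G2=NOT G2=NOT 1=0 G3=(1+1>=1)=1 -> 1001
Cycle of length 2 starting at step 1 -> no fixed point

Answer: cycle 2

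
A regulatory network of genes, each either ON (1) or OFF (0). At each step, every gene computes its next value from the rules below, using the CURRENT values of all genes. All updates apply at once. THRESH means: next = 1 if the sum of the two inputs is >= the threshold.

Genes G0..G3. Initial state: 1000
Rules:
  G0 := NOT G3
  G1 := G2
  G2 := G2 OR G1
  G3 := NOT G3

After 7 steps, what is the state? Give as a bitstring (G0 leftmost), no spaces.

Step 1: G0=NOT G3=NOT 0=1 G1=G2=0 G2=G2|G1=0|0=0 G3=NOT G3=NOT 0=1 -> 1001
Step 2: G0=NOT G3=NOT 1=0 G1=G2=0 G2=G2|G1=0|0=0 G3=NOT G3=NOT 1=0 -> 0000
Step 3: G0=NOT G3=NOT 0=1 G1=G2=0 G2=G2|G1=0|0=0 G3=NOT G3=NOT 0=1 -> 1001
Step 4: G0=NOT G3=NOT 1=0 G1=G2=0 G2=G2|G1=0|0=0 G3=NOT G3=NOT 1=0 -> 0000
Step 5: G0=NOT G3=NOT 0=1 G1=G2=0 G2=G2|G1=0|0=0 G3=NOT G3=NOT 0=1 -> 1001
Step 6: G0=NOT G3=NOT 1=0 G1=G2=0 G2=G2|G1=0|0=0 G3=NOT G3=NOT 1=0 -> 0000
Step 7: G0=NOT G3=NOT 0=1 G1=G2=0 G2=G2|G1=0|0=0 G3=NOT G3=NOT 0=1 -> 1001

1001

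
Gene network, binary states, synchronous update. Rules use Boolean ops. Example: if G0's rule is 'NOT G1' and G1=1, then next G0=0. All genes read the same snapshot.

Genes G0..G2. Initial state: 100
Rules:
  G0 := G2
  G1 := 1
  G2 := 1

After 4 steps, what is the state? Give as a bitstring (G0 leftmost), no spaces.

Step 1: G0=G2=0 G1=1(const) G2=1(const) -> 011
Step 2: G0=G2=1 G1=1(const) G2=1(const) -> 111
Step 3: G0=G2=1 G1=1(const) G2=1(const) -> 111
Step 4: G0=G2=1 G1=1(const) G2=1(const) -> 111

111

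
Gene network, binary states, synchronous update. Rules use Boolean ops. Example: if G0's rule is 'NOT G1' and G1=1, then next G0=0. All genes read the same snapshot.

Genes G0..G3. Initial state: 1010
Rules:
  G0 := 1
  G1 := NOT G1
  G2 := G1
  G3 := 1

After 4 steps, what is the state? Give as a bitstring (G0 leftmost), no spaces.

Step 1: G0=1(const) G1=NOT G1=NOT 0=1 G2=G1=0 G3=1(const) -> 1101
Step 2: G0=1(const) G1=NOT G1=NOT 1=0 G2=G1=1 G3=1(const) -> 1011
Step 3: G0=1(const) G1=NOT G1=NOT 0=1 G2=G1=0 G3=1(const) -> 1101
Step 4: G0=1(const) G1=NOT G1=NOT 1=0 G2=G1=1 G3=1(const) -> 1011

1011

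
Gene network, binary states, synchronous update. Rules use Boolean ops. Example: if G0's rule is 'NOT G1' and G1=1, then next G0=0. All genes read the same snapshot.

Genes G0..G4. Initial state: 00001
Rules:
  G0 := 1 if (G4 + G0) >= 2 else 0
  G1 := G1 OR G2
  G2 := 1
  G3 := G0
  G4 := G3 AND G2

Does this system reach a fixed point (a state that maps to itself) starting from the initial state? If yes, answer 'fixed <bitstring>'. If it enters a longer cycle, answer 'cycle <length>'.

Answer: fixed 01100

Derivation:
Step 0: 00001
Step 1: G0=(1+0>=2)=0 G1=G1|G2=0|0=0 G2=1(const) G3=G0=0 G4=G3&G2=0&0=0 -> 00100
Step 2: G0=(0+0>=2)=0 G1=G1|G2=0|1=1 G2=1(const) G3=G0=0 G4=G3&G2=0&1=0 -> 01100
Step 3: G0=(0+0>=2)=0 G1=G1|G2=1|1=1 G2=1(const) G3=G0=0 G4=G3&G2=0&1=0 -> 01100
Fixed point reached at step 2: 01100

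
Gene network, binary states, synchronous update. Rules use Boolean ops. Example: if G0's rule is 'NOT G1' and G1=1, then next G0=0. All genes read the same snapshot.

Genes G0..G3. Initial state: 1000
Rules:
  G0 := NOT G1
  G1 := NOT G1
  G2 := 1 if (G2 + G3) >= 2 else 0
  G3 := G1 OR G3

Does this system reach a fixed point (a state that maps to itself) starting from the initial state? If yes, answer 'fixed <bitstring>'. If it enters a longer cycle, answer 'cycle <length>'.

Answer: cycle 2

Derivation:
Step 0: 1000
Step 1: G0=NOT G1=NOT 0=1 G1=NOT G1=NOT 0=1 G2=(0+0>=2)=0 G3=G1|G3=0|0=0 -> 1100
Step 2: G0=NOT G1=NOT 1=0 G1=NOT G1=NOT 1=0 G2=(0+0>=2)=0 G3=G1|G3=1|0=1 -> 0001
Step 3: G0=NOT G1=NOT 0=1 G1=NOT G1=NOT 0=1 G2=(0+1>=2)=0 G3=G1|G3=0|1=1 -> 1101
Step 4: G0=NOT G1=NOT 1=0 G1=NOT G1=NOT 1=0 G2=(0+1>=2)=0 G3=G1|G3=1|1=1 -> 0001
Cycle of length 2 starting at step 2 -> no fixed point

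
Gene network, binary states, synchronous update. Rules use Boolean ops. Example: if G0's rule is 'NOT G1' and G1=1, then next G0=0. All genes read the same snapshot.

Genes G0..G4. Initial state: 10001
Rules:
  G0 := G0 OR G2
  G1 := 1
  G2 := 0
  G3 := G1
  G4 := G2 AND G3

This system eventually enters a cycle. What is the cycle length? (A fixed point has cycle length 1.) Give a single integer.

Answer: 1

Derivation:
Step 0: 10001
Step 1: G0=G0|G2=1|0=1 G1=1(const) G2=0(const) G3=G1=0 G4=G2&G3=0&0=0 -> 11000
Step 2: G0=G0|G2=1|0=1 G1=1(const) G2=0(const) G3=G1=1 G4=G2&G3=0&0=0 -> 11010
Step 3: G0=G0|G2=1|0=1 G1=1(const) G2=0(const) G3=G1=1 G4=G2&G3=0&1=0 -> 11010
State from step 3 equals state from step 2 -> cycle length 1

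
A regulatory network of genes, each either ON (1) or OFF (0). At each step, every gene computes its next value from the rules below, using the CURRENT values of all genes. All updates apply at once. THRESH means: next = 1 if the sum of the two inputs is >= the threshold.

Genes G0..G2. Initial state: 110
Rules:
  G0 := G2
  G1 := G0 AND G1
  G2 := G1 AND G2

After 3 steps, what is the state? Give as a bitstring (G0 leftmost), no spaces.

Step 1: G0=G2=0 G1=G0&G1=1&1=1 G2=G1&G2=1&0=0 -> 010
Step 2: G0=G2=0 G1=G0&G1=0&1=0 G2=G1&G2=1&0=0 -> 000
Step 3: G0=G2=0 G1=G0&G1=0&0=0 G2=G1&G2=0&0=0 -> 000

000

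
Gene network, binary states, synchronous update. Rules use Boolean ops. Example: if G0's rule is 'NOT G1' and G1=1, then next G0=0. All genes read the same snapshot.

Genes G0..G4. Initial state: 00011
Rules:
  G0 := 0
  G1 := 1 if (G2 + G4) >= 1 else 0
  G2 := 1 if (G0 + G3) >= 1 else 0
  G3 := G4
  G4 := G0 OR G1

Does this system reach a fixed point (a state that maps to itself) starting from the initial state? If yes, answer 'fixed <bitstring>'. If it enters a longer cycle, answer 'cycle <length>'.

Answer: fixed 01111

Derivation:
Step 0: 00011
Step 1: G0=0(const) G1=(0+1>=1)=1 G2=(0+1>=1)=1 G3=G4=1 G4=G0|G1=0|0=0 -> 01110
Step 2: G0=0(const) G1=(1+0>=1)=1 G2=(0+1>=1)=1 G3=G4=0 G4=G0|G1=0|1=1 -> 01101
Step 3: G0=0(const) G1=(1+1>=1)=1 G2=(0+0>=1)=0 G3=G4=1 G4=G0|G1=0|1=1 -> 01011
Step 4: G0=0(const) G1=(0+1>=1)=1 G2=(0+1>=1)=1 G3=G4=1 G4=G0|G1=0|1=1 -> 01111
Step 5: G0=0(const) G1=(1+1>=1)=1 G2=(0+1>=1)=1 G3=G4=1 G4=G0|G1=0|1=1 -> 01111
Fixed point reached at step 4: 01111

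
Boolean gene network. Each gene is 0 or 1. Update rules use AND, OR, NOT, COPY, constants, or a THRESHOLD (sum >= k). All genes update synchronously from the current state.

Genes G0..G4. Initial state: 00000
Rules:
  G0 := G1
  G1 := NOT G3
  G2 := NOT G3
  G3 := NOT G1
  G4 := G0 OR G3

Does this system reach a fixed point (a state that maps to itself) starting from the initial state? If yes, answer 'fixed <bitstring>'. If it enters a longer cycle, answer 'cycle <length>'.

Step 0: 00000
Step 1: G0=G1=0 G1=NOT G3=NOT 0=1 G2=NOT G3=NOT 0=1 G3=NOT G1=NOT 0=1 G4=G0|G3=0|0=0 -> 01110
Step 2: G0=G1=1 G1=NOT G3=NOT 1=0 G2=NOT G3=NOT 1=0 G3=NOT G1=NOT 1=0 G4=G0|G3=0|1=1 -> 10001
Step 3: G0=G1=0 G1=NOT G3=NOT 0=1 G2=NOT G3=NOT 0=1 G3=NOT G1=NOT 0=1 G4=G0|G3=1|0=1 -> 01111
Step 4: G0=G1=1 G1=NOT G3=NOT 1=0 G2=NOT G3=NOT 1=0 G3=NOT G1=NOT 1=0 G4=G0|G3=0|1=1 -> 10001
Cycle of length 2 starting at step 2 -> no fixed point

Answer: cycle 2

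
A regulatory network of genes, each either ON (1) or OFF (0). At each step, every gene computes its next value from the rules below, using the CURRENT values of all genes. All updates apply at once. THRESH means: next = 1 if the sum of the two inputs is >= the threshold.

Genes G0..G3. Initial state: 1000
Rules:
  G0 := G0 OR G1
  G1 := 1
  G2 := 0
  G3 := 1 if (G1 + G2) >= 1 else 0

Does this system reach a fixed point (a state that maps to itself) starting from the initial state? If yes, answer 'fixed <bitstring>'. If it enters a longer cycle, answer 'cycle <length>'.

Answer: fixed 1101

Derivation:
Step 0: 1000
Step 1: G0=G0|G1=1|0=1 G1=1(const) G2=0(const) G3=(0+0>=1)=0 -> 1100
Step 2: G0=G0|G1=1|1=1 G1=1(const) G2=0(const) G3=(1+0>=1)=1 -> 1101
Step 3: G0=G0|G1=1|1=1 G1=1(const) G2=0(const) G3=(1+0>=1)=1 -> 1101
Fixed point reached at step 2: 1101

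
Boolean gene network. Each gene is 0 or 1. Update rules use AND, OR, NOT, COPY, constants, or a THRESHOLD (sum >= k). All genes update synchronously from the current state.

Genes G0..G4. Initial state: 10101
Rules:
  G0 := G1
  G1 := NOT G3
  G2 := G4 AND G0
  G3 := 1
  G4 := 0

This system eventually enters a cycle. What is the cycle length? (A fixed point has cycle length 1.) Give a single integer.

Answer: 1

Derivation:
Step 0: 10101
Step 1: G0=G1=0 G1=NOT G3=NOT 0=1 G2=G4&G0=1&1=1 G3=1(const) G4=0(const) -> 01110
Step 2: G0=G1=1 G1=NOT G3=NOT 1=0 G2=G4&G0=0&0=0 G3=1(const) G4=0(const) -> 10010
Step 3: G0=G1=0 G1=NOT G3=NOT 1=0 G2=G4&G0=0&1=0 G3=1(const) G4=0(const) -> 00010
Step 4: G0=G1=0 G1=NOT G3=NOT 1=0 G2=G4&G0=0&0=0 G3=1(const) G4=0(const) -> 00010
State from step 4 equals state from step 3 -> cycle length 1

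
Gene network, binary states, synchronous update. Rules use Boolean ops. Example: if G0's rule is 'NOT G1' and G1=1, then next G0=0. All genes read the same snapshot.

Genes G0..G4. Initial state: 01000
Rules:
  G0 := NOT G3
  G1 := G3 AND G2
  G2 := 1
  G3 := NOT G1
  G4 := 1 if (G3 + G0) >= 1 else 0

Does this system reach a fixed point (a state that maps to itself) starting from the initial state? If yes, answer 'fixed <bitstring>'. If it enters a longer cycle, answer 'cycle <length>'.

Answer: cycle 4

Derivation:
Step 0: 01000
Step 1: G0=NOT G3=NOT 0=1 G1=G3&G2=0&0=0 G2=1(const) G3=NOT G1=NOT 1=0 G4=(0+0>=1)=0 -> 10100
Step 2: G0=NOT G3=NOT 0=1 G1=G3&G2=0&1=0 G2=1(const) G3=NOT G1=NOT 0=1 G4=(0+1>=1)=1 -> 10111
Step 3: G0=NOT G3=NOT 1=0 G1=G3&G2=1&1=1 G2=1(const) G3=NOT G1=NOT 0=1 G4=(1+1>=1)=1 -> 01111
Step 4: G0=NOT G3=NOT 1=0 G1=G3&G2=1&1=1 G2=1(const) G3=NOT G1=NOT 1=0 G4=(1+0>=1)=1 -> 01101
Step 5: G0=NOT G3=NOT 0=1 G1=G3&G2=0&1=0 G2=1(const) G3=NOT G1=NOT 1=0 G4=(0+0>=1)=0 -> 10100
Cycle of length 4 starting at step 1 -> no fixed point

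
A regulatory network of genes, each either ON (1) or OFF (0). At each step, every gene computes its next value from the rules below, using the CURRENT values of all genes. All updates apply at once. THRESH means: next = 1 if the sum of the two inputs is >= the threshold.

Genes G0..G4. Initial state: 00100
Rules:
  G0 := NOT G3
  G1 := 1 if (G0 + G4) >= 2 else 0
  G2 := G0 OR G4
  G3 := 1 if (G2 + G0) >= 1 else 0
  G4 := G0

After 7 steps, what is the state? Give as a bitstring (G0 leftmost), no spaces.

Step 1: G0=NOT G3=NOT 0=1 G1=(0+0>=2)=0 G2=G0|G4=0|0=0 G3=(1+0>=1)=1 G4=G0=0 -> 10010
Step 2: G0=NOT G3=NOT 1=0 G1=(1+0>=2)=0 G2=G0|G4=1|0=1 G3=(0+1>=1)=1 G4=G0=1 -> 00111
Step 3: G0=NOT G3=NOT 1=0 G1=(0+1>=2)=0 G2=G0|G4=0|1=1 G3=(1+0>=1)=1 G4=G0=0 -> 00110
Step 4: G0=NOT G3=NOT 1=0 G1=(0+0>=2)=0 G2=G0|G4=0|0=0 G3=(1+0>=1)=1 G4=G0=0 -> 00010
Step 5: G0=NOT G3=NOT 1=0 G1=(0+0>=2)=0 G2=G0|G4=0|0=0 G3=(0+0>=1)=0 G4=G0=0 -> 00000
Step 6: G0=NOT G3=NOT 0=1 G1=(0+0>=2)=0 G2=G0|G4=0|0=0 G3=(0+0>=1)=0 G4=G0=0 -> 10000
Step 7: G0=NOT G3=NOT 0=1 G1=(1+0>=2)=0 G2=G0|G4=1|0=1 G3=(0+1>=1)=1 G4=G0=1 -> 10111

10111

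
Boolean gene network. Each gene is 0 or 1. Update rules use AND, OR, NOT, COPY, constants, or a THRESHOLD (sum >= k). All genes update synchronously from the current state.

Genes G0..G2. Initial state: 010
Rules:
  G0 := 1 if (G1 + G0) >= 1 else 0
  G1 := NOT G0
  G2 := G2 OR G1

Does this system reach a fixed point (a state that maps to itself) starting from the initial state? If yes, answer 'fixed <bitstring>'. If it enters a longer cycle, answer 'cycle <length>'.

Answer: fixed 101

Derivation:
Step 0: 010
Step 1: G0=(1+0>=1)=1 G1=NOT G0=NOT 0=1 G2=G2|G1=0|1=1 -> 111
Step 2: G0=(1+1>=1)=1 G1=NOT G0=NOT 1=0 G2=G2|G1=1|1=1 -> 101
Step 3: G0=(0+1>=1)=1 G1=NOT G0=NOT 1=0 G2=G2|G1=1|0=1 -> 101
Fixed point reached at step 2: 101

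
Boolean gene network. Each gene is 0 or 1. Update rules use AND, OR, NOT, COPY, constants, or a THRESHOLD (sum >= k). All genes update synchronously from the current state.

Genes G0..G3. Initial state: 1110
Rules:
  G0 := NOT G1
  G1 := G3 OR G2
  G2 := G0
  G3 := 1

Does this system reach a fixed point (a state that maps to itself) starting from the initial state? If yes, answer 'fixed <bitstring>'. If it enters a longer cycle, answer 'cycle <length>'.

Step 0: 1110
Step 1: G0=NOT G1=NOT 1=0 G1=G3|G2=0|1=1 G2=G0=1 G3=1(const) -> 0111
Step 2: G0=NOT G1=NOT 1=0 G1=G3|G2=1|1=1 G2=G0=0 G3=1(const) -> 0101
Step 3: G0=NOT G1=NOT 1=0 G1=G3|G2=1|0=1 G2=G0=0 G3=1(const) -> 0101
Fixed point reached at step 2: 0101

Answer: fixed 0101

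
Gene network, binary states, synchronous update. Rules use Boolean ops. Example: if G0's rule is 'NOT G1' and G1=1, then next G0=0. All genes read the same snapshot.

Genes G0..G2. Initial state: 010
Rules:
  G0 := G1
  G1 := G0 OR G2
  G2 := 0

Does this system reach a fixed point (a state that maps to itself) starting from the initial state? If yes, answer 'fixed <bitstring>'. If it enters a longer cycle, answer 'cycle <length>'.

Answer: cycle 2

Derivation:
Step 0: 010
Step 1: G0=G1=1 G1=G0|G2=0|0=0 G2=0(const) -> 100
Step 2: G0=G1=0 G1=G0|G2=1|0=1 G2=0(const) -> 010
Cycle of length 2 starting at step 0 -> no fixed point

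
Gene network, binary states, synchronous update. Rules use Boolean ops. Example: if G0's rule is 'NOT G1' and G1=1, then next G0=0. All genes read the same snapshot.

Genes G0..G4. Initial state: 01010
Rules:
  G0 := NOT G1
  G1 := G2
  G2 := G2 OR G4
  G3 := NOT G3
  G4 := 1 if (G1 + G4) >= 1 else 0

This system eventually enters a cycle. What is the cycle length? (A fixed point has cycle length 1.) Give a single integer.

Answer: 2

Derivation:
Step 0: 01010
Step 1: G0=NOT G1=NOT 1=0 G1=G2=0 G2=G2|G4=0|0=0 G3=NOT G3=NOT 1=0 G4=(1+0>=1)=1 -> 00001
Step 2: G0=NOT G1=NOT 0=1 G1=G2=0 G2=G2|G4=0|1=1 G3=NOT G3=NOT 0=1 G4=(0+1>=1)=1 -> 10111
Step 3: G0=NOT G1=NOT 0=1 G1=G2=1 G2=G2|G4=1|1=1 G3=NOT G3=NOT 1=0 G4=(0+1>=1)=1 -> 11101
Step 4: G0=NOT G1=NOT 1=0 G1=G2=1 G2=G2|G4=1|1=1 G3=NOT G3=NOT 0=1 G4=(1+1>=1)=1 -> 01111
Step 5: G0=NOT G1=NOT 1=0 G1=G2=1 G2=G2|G4=1|1=1 G3=NOT G3=NOT 1=0 G4=(1+1>=1)=1 -> 01101
Step 6: G0=NOT G1=NOT 1=0 G1=G2=1 G2=G2|G4=1|1=1 G3=NOT G3=NOT 0=1 G4=(1+1>=1)=1 -> 01111
State from step 6 equals state from step 4 -> cycle length 2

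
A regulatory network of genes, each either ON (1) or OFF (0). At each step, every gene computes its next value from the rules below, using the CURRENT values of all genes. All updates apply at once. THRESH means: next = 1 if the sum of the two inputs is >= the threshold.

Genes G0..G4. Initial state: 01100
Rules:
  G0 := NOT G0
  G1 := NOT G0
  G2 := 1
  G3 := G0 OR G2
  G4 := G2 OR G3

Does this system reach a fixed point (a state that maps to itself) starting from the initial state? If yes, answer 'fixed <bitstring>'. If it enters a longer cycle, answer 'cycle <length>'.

Step 0: 01100
Step 1: G0=NOT G0=NOT 0=1 G1=NOT G0=NOT 0=1 G2=1(const) G3=G0|G2=0|1=1 G4=G2|G3=1|0=1 -> 11111
Step 2: G0=NOT G0=NOT 1=0 G1=NOT G0=NOT 1=0 G2=1(const) G3=G0|G2=1|1=1 G4=G2|G3=1|1=1 -> 00111
Step 3: G0=NOT G0=NOT 0=1 G1=NOT G0=NOT 0=1 G2=1(const) G3=G0|G2=0|1=1 G4=G2|G3=1|1=1 -> 11111
Cycle of length 2 starting at step 1 -> no fixed point

Answer: cycle 2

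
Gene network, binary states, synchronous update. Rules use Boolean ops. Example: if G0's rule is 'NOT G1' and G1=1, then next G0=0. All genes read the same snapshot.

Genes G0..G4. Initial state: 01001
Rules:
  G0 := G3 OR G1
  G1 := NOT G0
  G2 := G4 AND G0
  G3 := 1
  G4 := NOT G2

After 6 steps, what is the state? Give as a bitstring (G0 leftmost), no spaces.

Step 1: G0=G3|G1=0|1=1 G1=NOT G0=NOT 0=1 G2=G4&G0=1&0=0 G3=1(const) G4=NOT G2=NOT 0=1 -> 11011
Step 2: G0=G3|G1=1|1=1 G1=NOT G0=NOT 1=0 G2=G4&G0=1&1=1 G3=1(const) G4=NOT G2=NOT 0=1 -> 10111
Step 3: G0=G3|G1=1|0=1 G1=NOT G0=NOT 1=0 G2=G4&G0=1&1=1 G3=1(const) G4=NOT G2=NOT 1=0 -> 10110
Step 4: G0=G3|G1=1|0=1 G1=NOT G0=NOT 1=0 G2=G4&G0=0&1=0 G3=1(const) G4=NOT G2=NOT 1=0 -> 10010
Step 5: G0=G3|G1=1|0=1 G1=NOT G0=NOT 1=0 G2=G4&G0=0&1=0 G3=1(const) G4=NOT G2=NOT 0=1 -> 10011
Step 6: G0=G3|G1=1|0=1 G1=NOT G0=NOT 1=0 G2=G4&G0=1&1=1 G3=1(const) G4=NOT G2=NOT 0=1 -> 10111

10111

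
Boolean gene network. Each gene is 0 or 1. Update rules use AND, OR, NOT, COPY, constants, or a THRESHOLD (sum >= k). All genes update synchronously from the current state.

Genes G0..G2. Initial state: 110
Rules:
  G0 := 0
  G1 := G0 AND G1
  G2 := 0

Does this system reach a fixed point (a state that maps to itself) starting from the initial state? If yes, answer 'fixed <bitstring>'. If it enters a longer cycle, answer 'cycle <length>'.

Answer: fixed 000

Derivation:
Step 0: 110
Step 1: G0=0(const) G1=G0&G1=1&1=1 G2=0(const) -> 010
Step 2: G0=0(const) G1=G0&G1=0&1=0 G2=0(const) -> 000
Step 3: G0=0(const) G1=G0&G1=0&0=0 G2=0(const) -> 000
Fixed point reached at step 2: 000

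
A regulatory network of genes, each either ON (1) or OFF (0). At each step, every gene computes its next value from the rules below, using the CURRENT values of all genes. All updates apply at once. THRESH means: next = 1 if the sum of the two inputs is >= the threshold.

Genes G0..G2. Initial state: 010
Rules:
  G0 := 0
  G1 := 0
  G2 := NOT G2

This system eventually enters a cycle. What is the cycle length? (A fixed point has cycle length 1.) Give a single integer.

Step 0: 010
Step 1: G0=0(const) G1=0(const) G2=NOT G2=NOT 0=1 -> 001
Step 2: G0=0(const) G1=0(const) G2=NOT G2=NOT 1=0 -> 000
Step 3: G0=0(const) G1=0(const) G2=NOT G2=NOT 0=1 -> 001
State from step 3 equals state from step 1 -> cycle length 2

Answer: 2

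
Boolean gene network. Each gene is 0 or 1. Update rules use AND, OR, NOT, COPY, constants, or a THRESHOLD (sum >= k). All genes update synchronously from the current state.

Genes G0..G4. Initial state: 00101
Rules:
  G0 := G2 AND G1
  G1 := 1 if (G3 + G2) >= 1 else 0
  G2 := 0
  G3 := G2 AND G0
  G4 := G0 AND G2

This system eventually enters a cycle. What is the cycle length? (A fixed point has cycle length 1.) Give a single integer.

Step 0: 00101
Step 1: G0=G2&G1=1&0=0 G1=(0+1>=1)=1 G2=0(const) G3=G2&G0=1&0=0 G4=G0&G2=0&1=0 -> 01000
Step 2: G0=G2&G1=0&1=0 G1=(0+0>=1)=0 G2=0(const) G3=G2&G0=0&0=0 G4=G0&G2=0&0=0 -> 00000
Step 3: G0=G2&G1=0&0=0 G1=(0+0>=1)=0 G2=0(const) G3=G2&G0=0&0=0 G4=G0&G2=0&0=0 -> 00000
State from step 3 equals state from step 2 -> cycle length 1

Answer: 1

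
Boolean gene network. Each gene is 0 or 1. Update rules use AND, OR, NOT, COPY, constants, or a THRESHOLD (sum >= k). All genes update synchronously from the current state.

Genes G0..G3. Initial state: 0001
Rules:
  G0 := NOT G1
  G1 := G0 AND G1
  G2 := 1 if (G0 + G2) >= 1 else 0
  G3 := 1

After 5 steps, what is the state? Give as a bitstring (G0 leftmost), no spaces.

Step 1: G0=NOT G1=NOT 0=1 G1=G0&G1=0&0=0 G2=(0+0>=1)=0 G3=1(const) -> 1001
Step 2: G0=NOT G1=NOT 0=1 G1=G0&G1=1&0=0 G2=(1+0>=1)=1 G3=1(const) -> 1011
Step 3: G0=NOT G1=NOT 0=1 G1=G0&G1=1&0=0 G2=(1+1>=1)=1 G3=1(const) -> 1011
Step 4: G0=NOT G1=NOT 0=1 G1=G0&G1=1&0=0 G2=(1+1>=1)=1 G3=1(const) -> 1011
Step 5: G0=NOT G1=NOT 0=1 G1=G0&G1=1&0=0 G2=(1+1>=1)=1 G3=1(const) -> 1011

1011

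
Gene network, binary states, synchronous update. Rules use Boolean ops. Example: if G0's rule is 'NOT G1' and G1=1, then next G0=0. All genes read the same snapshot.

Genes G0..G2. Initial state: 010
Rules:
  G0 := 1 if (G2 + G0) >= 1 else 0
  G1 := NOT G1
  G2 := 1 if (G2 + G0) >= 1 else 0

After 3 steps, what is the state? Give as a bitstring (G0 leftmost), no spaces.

Step 1: G0=(0+0>=1)=0 G1=NOT G1=NOT 1=0 G2=(0+0>=1)=0 -> 000
Step 2: G0=(0+0>=1)=0 G1=NOT G1=NOT 0=1 G2=(0+0>=1)=0 -> 010
Step 3: G0=(0+0>=1)=0 G1=NOT G1=NOT 1=0 G2=(0+0>=1)=0 -> 000

000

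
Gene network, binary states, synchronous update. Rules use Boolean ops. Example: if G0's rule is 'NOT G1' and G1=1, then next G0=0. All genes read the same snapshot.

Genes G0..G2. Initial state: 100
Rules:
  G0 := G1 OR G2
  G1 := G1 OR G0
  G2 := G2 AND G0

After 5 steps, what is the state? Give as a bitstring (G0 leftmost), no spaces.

Step 1: G0=G1|G2=0|0=0 G1=G1|G0=0|1=1 G2=G2&G0=0&1=0 -> 010
Step 2: G0=G1|G2=1|0=1 G1=G1|G0=1|0=1 G2=G2&G0=0&0=0 -> 110
Step 3: G0=G1|G2=1|0=1 G1=G1|G0=1|1=1 G2=G2&G0=0&1=0 -> 110
Step 4: G0=G1|G2=1|0=1 G1=G1|G0=1|1=1 G2=G2&G0=0&1=0 -> 110
Step 5: G0=G1|G2=1|0=1 G1=G1|G0=1|1=1 G2=G2&G0=0&1=0 -> 110

110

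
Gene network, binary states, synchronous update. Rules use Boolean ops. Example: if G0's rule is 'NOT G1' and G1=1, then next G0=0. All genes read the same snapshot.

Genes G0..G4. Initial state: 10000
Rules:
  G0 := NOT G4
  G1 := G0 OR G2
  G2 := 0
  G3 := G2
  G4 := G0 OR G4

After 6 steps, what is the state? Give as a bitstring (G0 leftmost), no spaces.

Step 1: G0=NOT G4=NOT 0=1 G1=G0|G2=1|0=1 G2=0(const) G3=G2=0 G4=G0|G4=1|0=1 -> 11001
Step 2: G0=NOT G4=NOT 1=0 G1=G0|G2=1|0=1 G2=0(const) G3=G2=0 G4=G0|G4=1|1=1 -> 01001
Step 3: G0=NOT G4=NOT 1=0 G1=G0|G2=0|0=0 G2=0(const) G3=G2=0 G4=G0|G4=0|1=1 -> 00001
Step 4: G0=NOT G4=NOT 1=0 G1=G0|G2=0|0=0 G2=0(const) G3=G2=0 G4=G0|G4=0|1=1 -> 00001
Step 5: G0=NOT G4=NOT 1=0 G1=G0|G2=0|0=0 G2=0(const) G3=G2=0 G4=G0|G4=0|1=1 -> 00001
Step 6: G0=NOT G4=NOT 1=0 G1=G0|G2=0|0=0 G2=0(const) G3=G2=0 G4=G0|G4=0|1=1 -> 00001

00001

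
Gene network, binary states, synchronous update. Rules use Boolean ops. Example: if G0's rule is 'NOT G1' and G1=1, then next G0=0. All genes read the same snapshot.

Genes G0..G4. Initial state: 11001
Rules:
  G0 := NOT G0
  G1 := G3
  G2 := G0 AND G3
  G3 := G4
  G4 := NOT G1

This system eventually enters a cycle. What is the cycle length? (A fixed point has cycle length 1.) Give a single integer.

Step 0: 11001
Step 1: G0=NOT G0=NOT 1=0 G1=G3=0 G2=G0&G3=1&0=0 G3=G4=1 G4=NOT G1=NOT 1=0 -> 00010
Step 2: G0=NOT G0=NOT 0=1 G1=G3=1 G2=G0&G3=0&1=0 G3=G4=0 G4=NOT G1=NOT 0=1 -> 11001
State from step 2 equals state from step 0 -> cycle length 2

Answer: 2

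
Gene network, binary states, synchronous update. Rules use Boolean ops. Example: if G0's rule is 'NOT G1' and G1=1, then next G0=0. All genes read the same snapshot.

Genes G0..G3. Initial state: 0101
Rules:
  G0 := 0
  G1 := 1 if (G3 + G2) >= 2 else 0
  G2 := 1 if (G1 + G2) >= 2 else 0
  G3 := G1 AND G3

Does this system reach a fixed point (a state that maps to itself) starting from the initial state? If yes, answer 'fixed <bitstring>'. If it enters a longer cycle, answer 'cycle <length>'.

Answer: fixed 0000

Derivation:
Step 0: 0101
Step 1: G0=0(const) G1=(1+0>=2)=0 G2=(1+0>=2)=0 G3=G1&G3=1&1=1 -> 0001
Step 2: G0=0(const) G1=(1+0>=2)=0 G2=(0+0>=2)=0 G3=G1&G3=0&1=0 -> 0000
Step 3: G0=0(const) G1=(0+0>=2)=0 G2=(0+0>=2)=0 G3=G1&G3=0&0=0 -> 0000
Fixed point reached at step 2: 0000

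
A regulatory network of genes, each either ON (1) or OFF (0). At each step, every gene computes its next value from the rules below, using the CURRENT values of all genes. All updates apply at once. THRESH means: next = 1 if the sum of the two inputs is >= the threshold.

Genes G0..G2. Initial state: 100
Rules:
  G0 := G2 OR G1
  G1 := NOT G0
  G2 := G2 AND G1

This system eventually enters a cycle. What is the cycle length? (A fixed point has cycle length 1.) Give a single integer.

Step 0: 100
Step 1: G0=G2|G1=0|0=0 G1=NOT G0=NOT 1=0 G2=G2&G1=0&0=0 -> 000
Step 2: G0=G2|G1=0|0=0 G1=NOT G0=NOT 0=1 G2=G2&G1=0&0=0 -> 010
Step 3: G0=G2|G1=0|1=1 G1=NOT G0=NOT 0=1 G2=G2&G1=0&1=0 -> 110
Step 4: G0=G2|G1=0|1=1 G1=NOT G0=NOT 1=0 G2=G2&G1=0&1=0 -> 100
State from step 4 equals state from step 0 -> cycle length 4

Answer: 4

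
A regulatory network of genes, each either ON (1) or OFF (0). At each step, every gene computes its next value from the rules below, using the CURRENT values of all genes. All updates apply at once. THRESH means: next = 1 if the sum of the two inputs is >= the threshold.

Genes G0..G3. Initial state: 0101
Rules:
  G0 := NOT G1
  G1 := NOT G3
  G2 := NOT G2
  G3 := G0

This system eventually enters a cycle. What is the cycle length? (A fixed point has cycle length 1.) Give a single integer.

Step 0: 0101
Step 1: G0=NOT G1=NOT 1=0 G1=NOT G3=NOT 1=0 G2=NOT G2=NOT 0=1 G3=G0=0 -> 0010
Step 2: G0=NOT G1=NOT 0=1 G1=NOT G3=NOT 0=1 G2=NOT G2=NOT 1=0 G3=G0=0 -> 1100
Step 3: G0=NOT G1=NOT 1=0 G1=NOT G3=NOT 0=1 G2=NOT G2=NOT 0=1 G3=G0=1 -> 0111
Step 4: G0=NOT G1=NOT 1=0 G1=NOT G3=NOT 1=0 G2=NOT G2=NOT 1=0 G3=G0=0 -> 0000
Step 5: G0=NOT G1=NOT 0=1 G1=NOT G3=NOT 0=1 G2=NOT G2=NOT 0=1 G3=G0=0 -> 1110
Step 6: G0=NOT G1=NOT 1=0 G1=NOT G3=NOT 0=1 G2=NOT G2=NOT 1=0 G3=G0=1 -> 0101
State from step 6 equals state from step 0 -> cycle length 6

Answer: 6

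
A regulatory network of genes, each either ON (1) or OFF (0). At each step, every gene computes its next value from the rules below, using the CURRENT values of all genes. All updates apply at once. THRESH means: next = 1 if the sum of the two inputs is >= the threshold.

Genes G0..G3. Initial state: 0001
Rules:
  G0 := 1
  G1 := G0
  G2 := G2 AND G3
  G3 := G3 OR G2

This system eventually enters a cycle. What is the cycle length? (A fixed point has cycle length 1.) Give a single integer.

Answer: 1

Derivation:
Step 0: 0001
Step 1: G0=1(const) G1=G0=0 G2=G2&G3=0&1=0 G3=G3|G2=1|0=1 -> 1001
Step 2: G0=1(const) G1=G0=1 G2=G2&G3=0&1=0 G3=G3|G2=1|0=1 -> 1101
Step 3: G0=1(const) G1=G0=1 G2=G2&G3=0&1=0 G3=G3|G2=1|0=1 -> 1101
State from step 3 equals state from step 2 -> cycle length 1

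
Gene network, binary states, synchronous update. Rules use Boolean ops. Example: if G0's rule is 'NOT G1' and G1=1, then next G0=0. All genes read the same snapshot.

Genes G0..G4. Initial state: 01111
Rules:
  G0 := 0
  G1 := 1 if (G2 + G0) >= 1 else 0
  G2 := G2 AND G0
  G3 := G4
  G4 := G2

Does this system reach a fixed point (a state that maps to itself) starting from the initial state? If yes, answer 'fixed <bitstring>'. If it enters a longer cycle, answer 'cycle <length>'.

Step 0: 01111
Step 1: G0=0(const) G1=(1+0>=1)=1 G2=G2&G0=1&0=0 G3=G4=1 G4=G2=1 -> 01011
Step 2: G0=0(const) G1=(0+0>=1)=0 G2=G2&G0=0&0=0 G3=G4=1 G4=G2=0 -> 00010
Step 3: G0=0(const) G1=(0+0>=1)=0 G2=G2&G0=0&0=0 G3=G4=0 G4=G2=0 -> 00000
Step 4: G0=0(const) G1=(0+0>=1)=0 G2=G2&G0=0&0=0 G3=G4=0 G4=G2=0 -> 00000
Fixed point reached at step 3: 00000

Answer: fixed 00000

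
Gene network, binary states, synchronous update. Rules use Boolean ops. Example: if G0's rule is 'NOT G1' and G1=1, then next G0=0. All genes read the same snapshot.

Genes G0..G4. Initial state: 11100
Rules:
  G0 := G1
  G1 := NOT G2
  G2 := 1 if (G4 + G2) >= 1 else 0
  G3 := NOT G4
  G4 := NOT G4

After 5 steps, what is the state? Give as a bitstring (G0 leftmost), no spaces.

Step 1: G0=G1=1 G1=NOT G2=NOT 1=0 G2=(0+1>=1)=1 G3=NOT G4=NOT 0=1 G4=NOT G4=NOT 0=1 -> 10111
Step 2: G0=G1=0 G1=NOT G2=NOT 1=0 G2=(1+1>=1)=1 G3=NOT G4=NOT 1=0 G4=NOT G4=NOT 1=0 -> 00100
Step 3: G0=G1=0 G1=NOT G2=NOT 1=0 G2=(0+1>=1)=1 G3=NOT G4=NOT 0=1 G4=NOT G4=NOT 0=1 -> 00111
Step 4: G0=G1=0 G1=NOT G2=NOT 1=0 G2=(1+1>=1)=1 G3=NOT G4=NOT 1=0 G4=NOT G4=NOT 1=0 -> 00100
Step 5: G0=G1=0 G1=NOT G2=NOT 1=0 G2=(0+1>=1)=1 G3=NOT G4=NOT 0=1 G4=NOT G4=NOT 0=1 -> 00111

00111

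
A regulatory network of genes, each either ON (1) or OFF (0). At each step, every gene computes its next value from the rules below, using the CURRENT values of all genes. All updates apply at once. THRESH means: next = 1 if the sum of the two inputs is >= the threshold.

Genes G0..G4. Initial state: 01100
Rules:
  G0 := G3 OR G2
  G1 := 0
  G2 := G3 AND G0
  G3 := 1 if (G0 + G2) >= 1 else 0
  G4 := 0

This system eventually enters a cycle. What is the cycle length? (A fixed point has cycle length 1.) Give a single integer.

Step 0: 01100
Step 1: G0=G3|G2=0|1=1 G1=0(const) G2=G3&G0=0&0=0 G3=(0+1>=1)=1 G4=0(const) -> 10010
Step 2: G0=G3|G2=1|0=1 G1=0(const) G2=G3&G0=1&1=1 G3=(1+0>=1)=1 G4=0(const) -> 10110
Step 3: G0=G3|G2=1|1=1 G1=0(const) G2=G3&G0=1&1=1 G3=(1+1>=1)=1 G4=0(const) -> 10110
State from step 3 equals state from step 2 -> cycle length 1

Answer: 1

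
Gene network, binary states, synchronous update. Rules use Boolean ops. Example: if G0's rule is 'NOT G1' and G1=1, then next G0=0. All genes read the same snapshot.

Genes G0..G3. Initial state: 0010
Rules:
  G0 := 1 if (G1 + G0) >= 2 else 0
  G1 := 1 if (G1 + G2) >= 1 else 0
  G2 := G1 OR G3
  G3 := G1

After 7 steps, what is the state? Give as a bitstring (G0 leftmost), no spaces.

Step 1: G0=(0+0>=2)=0 G1=(0+1>=1)=1 G2=G1|G3=0|0=0 G3=G1=0 -> 0100
Step 2: G0=(1+0>=2)=0 G1=(1+0>=1)=1 G2=G1|G3=1|0=1 G3=G1=1 -> 0111
Step 3: G0=(1+0>=2)=0 G1=(1+1>=1)=1 G2=G1|G3=1|1=1 G3=G1=1 -> 0111
Step 4: G0=(1+0>=2)=0 G1=(1+1>=1)=1 G2=G1|G3=1|1=1 G3=G1=1 -> 0111
Step 5: G0=(1+0>=2)=0 G1=(1+1>=1)=1 G2=G1|G3=1|1=1 G3=G1=1 -> 0111
Step 6: G0=(1+0>=2)=0 G1=(1+1>=1)=1 G2=G1|G3=1|1=1 G3=G1=1 -> 0111
Step 7: G0=(1+0>=2)=0 G1=(1+1>=1)=1 G2=G1|G3=1|1=1 G3=G1=1 -> 0111

0111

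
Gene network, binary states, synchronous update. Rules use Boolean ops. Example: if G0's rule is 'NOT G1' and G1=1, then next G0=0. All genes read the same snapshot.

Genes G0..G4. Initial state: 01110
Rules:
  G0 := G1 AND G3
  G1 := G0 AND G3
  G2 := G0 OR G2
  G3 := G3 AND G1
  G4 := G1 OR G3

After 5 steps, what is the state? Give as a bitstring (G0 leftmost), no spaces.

Step 1: G0=G1&G3=1&1=1 G1=G0&G3=0&1=0 G2=G0|G2=0|1=1 G3=G3&G1=1&1=1 G4=G1|G3=1|1=1 -> 10111
Step 2: G0=G1&G3=0&1=0 G1=G0&G3=1&1=1 G2=G0|G2=1|1=1 G3=G3&G1=1&0=0 G4=G1|G3=0|1=1 -> 01101
Step 3: G0=G1&G3=1&0=0 G1=G0&G3=0&0=0 G2=G0|G2=0|1=1 G3=G3&G1=0&1=0 G4=G1|G3=1|0=1 -> 00101
Step 4: G0=G1&G3=0&0=0 G1=G0&G3=0&0=0 G2=G0|G2=0|1=1 G3=G3&G1=0&0=0 G4=G1|G3=0|0=0 -> 00100
Step 5: G0=G1&G3=0&0=0 G1=G0&G3=0&0=0 G2=G0|G2=0|1=1 G3=G3&G1=0&0=0 G4=G1|G3=0|0=0 -> 00100

00100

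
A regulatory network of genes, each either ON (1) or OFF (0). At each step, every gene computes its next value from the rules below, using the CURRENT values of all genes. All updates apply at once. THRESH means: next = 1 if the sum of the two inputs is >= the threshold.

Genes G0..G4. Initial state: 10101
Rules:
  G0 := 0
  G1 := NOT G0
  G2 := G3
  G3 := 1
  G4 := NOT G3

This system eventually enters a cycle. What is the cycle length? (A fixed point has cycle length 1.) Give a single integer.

Answer: 1

Derivation:
Step 0: 10101
Step 1: G0=0(const) G1=NOT G0=NOT 1=0 G2=G3=0 G3=1(const) G4=NOT G3=NOT 0=1 -> 00011
Step 2: G0=0(const) G1=NOT G0=NOT 0=1 G2=G3=1 G3=1(const) G4=NOT G3=NOT 1=0 -> 01110
Step 3: G0=0(const) G1=NOT G0=NOT 0=1 G2=G3=1 G3=1(const) G4=NOT G3=NOT 1=0 -> 01110
State from step 3 equals state from step 2 -> cycle length 1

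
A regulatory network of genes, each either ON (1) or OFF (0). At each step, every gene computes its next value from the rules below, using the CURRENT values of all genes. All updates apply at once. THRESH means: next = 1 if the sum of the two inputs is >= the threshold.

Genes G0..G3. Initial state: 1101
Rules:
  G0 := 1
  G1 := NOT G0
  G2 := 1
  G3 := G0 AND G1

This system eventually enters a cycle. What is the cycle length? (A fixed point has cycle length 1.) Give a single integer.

Step 0: 1101
Step 1: G0=1(const) G1=NOT G0=NOT 1=0 G2=1(const) G3=G0&G1=1&1=1 -> 1011
Step 2: G0=1(const) G1=NOT G0=NOT 1=0 G2=1(const) G3=G0&G1=1&0=0 -> 1010
Step 3: G0=1(const) G1=NOT G0=NOT 1=0 G2=1(const) G3=G0&G1=1&0=0 -> 1010
State from step 3 equals state from step 2 -> cycle length 1

Answer: 1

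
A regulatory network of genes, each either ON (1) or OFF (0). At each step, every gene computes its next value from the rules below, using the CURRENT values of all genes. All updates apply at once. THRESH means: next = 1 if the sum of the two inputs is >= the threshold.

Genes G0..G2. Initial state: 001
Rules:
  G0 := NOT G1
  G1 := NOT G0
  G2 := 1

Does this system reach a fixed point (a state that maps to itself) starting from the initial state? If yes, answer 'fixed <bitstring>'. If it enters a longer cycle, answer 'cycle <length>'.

Answer: cycle 2

Derivation:
Step 0: 001
Step 1: G0=NOT G1=NOT 0=1 G1=NOT G0=NOT 0=1 G2=1(const) -> 111
Step 2: G0=NOT G1=NOT 1=0 G1=NOT G0=NOT 1=0 G2=1(const) -> 001
Cycle of length 2 starting at step 0 -> no fixed point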